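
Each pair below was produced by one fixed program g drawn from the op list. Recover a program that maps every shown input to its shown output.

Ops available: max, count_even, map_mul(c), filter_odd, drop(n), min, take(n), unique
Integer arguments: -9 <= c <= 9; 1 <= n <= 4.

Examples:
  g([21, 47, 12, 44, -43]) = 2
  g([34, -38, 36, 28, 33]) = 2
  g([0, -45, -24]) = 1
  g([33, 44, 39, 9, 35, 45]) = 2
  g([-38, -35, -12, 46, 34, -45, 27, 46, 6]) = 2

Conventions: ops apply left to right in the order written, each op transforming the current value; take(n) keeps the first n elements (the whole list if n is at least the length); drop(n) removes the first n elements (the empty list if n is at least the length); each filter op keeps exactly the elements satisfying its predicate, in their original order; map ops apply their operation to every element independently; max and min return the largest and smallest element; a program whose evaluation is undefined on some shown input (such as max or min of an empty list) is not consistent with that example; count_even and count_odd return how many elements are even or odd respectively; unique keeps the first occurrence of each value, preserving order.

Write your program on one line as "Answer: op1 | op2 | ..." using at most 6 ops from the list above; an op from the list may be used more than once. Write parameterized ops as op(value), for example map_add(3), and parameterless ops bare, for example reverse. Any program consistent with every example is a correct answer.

drop(2) | unique | take(4) | take(2) | map_mul(6) | count_even

Check, running the answer program on each example:
  [21, 47, 12, 44, -43] -> [12, 44, -43] -> [12, 44, -43] -> [12, 44, -43] -> [12, 44] -> [72, 264] -> 2
  [34, -38, 36, 28, 33] -> [36, 28, 33] -> [36, 28, 33] -> [36, 28, 33] -> [36, 28] -> [216, 168] -> 2
  [0, -45, -24] -> [-24] -> [-24] -> [-24] -> [-24] -> [-144] -> 1
  [33, 44, 39, 9, 35, 45] -> [39, 9, 35, 45] -> [39, 9, 35, 45] -> [39, 9, 35, 45] -> [39, 9] -> [234, 54] -> 2
  [-38, -35, -12, 46, 34, -45, 27, 46, 6] -> [-12, 46, 34, -45, 27, 46, 6] -> [-12, 46, 34, -45, 27, 6] -> [-12, 46, 34, -45] -> [-12, 46] -> [-72, 276] -> 2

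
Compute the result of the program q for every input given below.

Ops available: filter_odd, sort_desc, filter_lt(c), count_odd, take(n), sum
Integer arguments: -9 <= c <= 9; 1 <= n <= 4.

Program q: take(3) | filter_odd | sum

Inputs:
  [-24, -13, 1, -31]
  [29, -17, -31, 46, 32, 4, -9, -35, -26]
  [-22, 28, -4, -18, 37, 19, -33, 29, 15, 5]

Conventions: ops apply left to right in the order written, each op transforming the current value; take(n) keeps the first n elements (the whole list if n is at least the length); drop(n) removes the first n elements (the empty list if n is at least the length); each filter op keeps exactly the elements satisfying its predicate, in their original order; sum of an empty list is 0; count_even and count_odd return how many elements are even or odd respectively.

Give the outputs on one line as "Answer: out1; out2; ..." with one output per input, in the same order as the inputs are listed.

Execution, op by op:
  [-24, -13, 1, -31] -> [-24, -13, 1] -> [-13, 1] -> -12
  [29, -17, -31, 46, 32, 4, -9, -35, -26] -> [29, -17, -31] -> [29, -17, -31] -> -19
  [-22, 28, -4, -18, 37, 19, -33, 29, 15, 5] -> [-22, 28, -4] -> [] -> 0

-12; -19; 0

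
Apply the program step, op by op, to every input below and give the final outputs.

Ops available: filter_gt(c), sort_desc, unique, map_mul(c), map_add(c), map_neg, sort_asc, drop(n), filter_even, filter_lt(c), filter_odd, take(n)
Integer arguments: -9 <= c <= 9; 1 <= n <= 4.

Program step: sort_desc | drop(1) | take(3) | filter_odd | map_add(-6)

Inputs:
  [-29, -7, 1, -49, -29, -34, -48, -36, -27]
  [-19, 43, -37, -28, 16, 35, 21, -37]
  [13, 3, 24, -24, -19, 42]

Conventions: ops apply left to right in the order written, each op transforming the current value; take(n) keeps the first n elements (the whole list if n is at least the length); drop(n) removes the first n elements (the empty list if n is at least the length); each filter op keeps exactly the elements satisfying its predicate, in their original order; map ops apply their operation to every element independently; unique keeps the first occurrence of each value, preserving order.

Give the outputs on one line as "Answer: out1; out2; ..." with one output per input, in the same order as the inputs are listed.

[-13, -33, -35]; [29, 15]; [7, -3]

Execution, op by op:
  [-29, -7, 1, -49, -29, -34, -48, -36, -27] -> [1, -7, -27, -29, -29, -34, -36, -48, -49] -> [-7, -27, -29, -29, -34, -36, -48, -49] -> [-7, -27, -29] -> [-7, -27, -29] -> [-13, -33, -35]
  [-19, 43, -37, -28, 16, 35, 21, -37] -> [43, 35, 21, 16, -19, -28, -37, -37] -> [35, 21, 16, -19, -28, -37, -37] -> [35, 21, 16] -> [35, 21] -> [29, 15]
  [13, 3, 24, -24, -19, 42] -> [42, 24, 13, 3, -19, -24] -> [24, 13, 3, -19, -24] -> [24, 13, 3] -> [13, 3] -> [7, -3]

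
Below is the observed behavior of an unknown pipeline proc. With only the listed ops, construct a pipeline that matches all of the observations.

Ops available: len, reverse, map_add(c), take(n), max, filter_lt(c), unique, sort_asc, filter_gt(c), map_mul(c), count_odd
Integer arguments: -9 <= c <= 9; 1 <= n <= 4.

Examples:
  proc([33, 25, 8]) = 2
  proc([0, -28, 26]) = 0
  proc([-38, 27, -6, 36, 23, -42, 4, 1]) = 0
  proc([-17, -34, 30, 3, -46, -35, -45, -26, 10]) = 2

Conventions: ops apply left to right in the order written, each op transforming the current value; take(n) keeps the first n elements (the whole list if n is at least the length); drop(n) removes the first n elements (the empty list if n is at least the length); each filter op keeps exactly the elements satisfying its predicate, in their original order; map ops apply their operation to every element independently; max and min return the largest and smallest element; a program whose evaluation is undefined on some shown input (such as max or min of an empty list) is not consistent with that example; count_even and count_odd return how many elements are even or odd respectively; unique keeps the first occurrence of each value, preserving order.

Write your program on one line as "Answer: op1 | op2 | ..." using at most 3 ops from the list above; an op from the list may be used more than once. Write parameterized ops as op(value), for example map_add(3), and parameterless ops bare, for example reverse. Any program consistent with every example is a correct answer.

sort_asc | take(3) | count_odd

Check, running the answer program on each example:
  [33, 25, 8] -> [8, 25, 33] -> [8, 25, 33] -> 2
  [0, -28, 26] -> [-28, 0, 26] -> [-28, 0, 26] -> 0
  [-38, 27, -6, 36, 23, -42, 4, 1] -> [-42, -38, -6, 1, 4, 23, 27, 36] -> [-42, -38, -6] -> 0
  [-17, -34, 30, 3, -46, -35, -45, -26, 10] -> [-46, -45, -35, -34, -26, -17, 3, 10, 30] -> [-46, -45, -35] -> 2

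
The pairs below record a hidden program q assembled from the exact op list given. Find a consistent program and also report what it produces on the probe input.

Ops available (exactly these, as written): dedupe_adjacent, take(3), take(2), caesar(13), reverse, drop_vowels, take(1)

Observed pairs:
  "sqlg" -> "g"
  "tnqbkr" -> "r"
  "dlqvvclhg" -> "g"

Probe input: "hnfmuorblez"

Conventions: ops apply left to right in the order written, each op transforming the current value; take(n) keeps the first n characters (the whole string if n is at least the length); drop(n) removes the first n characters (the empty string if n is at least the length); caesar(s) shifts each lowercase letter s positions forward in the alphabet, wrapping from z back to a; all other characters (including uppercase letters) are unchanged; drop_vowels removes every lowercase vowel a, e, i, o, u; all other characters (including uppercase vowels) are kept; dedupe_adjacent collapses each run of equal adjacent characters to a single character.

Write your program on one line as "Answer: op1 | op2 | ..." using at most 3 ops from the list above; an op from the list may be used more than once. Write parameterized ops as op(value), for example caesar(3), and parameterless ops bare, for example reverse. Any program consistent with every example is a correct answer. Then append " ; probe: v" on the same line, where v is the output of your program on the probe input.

reverse | take(3) | take(1) ; probe: "z"

Check, running the answer program on each example:
  "sqlg" -> "glqs" -> "glq" -> "g"
  "tnqbkr" -> "rkbqnt" -> "rkb" -> "r"
  "dlqvvclhg" -> "ghlcvvqld" -> "ghl" -> "g"
  probe: "hnfmuorblez" -> "zelbroumfnh" -> "zel" -> "z"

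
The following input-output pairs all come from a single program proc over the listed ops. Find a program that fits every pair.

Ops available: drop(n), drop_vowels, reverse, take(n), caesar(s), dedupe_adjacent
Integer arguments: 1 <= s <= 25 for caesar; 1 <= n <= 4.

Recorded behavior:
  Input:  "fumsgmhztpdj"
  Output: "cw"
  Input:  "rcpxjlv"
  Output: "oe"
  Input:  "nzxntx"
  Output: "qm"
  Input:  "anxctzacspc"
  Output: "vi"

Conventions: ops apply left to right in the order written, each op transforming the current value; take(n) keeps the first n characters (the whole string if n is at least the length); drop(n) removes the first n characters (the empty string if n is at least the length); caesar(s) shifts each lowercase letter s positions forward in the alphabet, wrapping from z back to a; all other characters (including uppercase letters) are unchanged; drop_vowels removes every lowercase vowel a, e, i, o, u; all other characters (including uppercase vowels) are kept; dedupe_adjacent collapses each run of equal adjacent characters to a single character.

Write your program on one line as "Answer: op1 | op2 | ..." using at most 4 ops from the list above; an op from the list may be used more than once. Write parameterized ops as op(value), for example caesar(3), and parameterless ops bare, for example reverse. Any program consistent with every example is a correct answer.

drop_vowels | reverse | caesar(19) | take(2)

Check, running the answer program on each example:
  "fumsgmhztpdj" -> "fmsgmhztpdj" -> "jdptzhmgsmf" -> "cwimsafzlfy" -> "cw"
  "rcpxjlv" -> "rcpxjlv" -> "vljxpcr" -> "oecqivk" -> "oe"
  "nzxntx" -> "nzxntx" -> "xtnxzn" -> "qmgqsg" -> "qm"
  "anxctzacspc" -> "nxctzcspc" -> "cpscztcxn" -> "vilvsmvqg" -> "vi"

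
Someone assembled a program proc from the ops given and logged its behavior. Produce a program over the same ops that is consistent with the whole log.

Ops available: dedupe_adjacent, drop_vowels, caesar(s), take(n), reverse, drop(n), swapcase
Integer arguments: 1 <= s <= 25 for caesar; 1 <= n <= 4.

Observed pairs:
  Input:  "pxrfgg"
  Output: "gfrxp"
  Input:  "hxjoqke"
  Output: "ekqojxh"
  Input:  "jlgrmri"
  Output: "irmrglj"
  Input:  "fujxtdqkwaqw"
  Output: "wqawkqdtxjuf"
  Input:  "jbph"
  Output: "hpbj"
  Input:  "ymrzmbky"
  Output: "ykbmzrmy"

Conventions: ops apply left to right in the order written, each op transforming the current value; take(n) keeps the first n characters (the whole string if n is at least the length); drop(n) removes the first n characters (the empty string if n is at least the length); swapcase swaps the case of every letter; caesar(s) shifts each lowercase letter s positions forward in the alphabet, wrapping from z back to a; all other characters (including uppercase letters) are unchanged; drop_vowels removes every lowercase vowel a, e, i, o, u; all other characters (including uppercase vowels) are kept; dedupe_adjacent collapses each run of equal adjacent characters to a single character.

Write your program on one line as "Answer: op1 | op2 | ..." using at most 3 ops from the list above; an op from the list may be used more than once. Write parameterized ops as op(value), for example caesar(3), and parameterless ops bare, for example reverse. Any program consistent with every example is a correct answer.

dedupe_adjacent | reverse

Check, running the answer program on each example:
  "pxrfgg" -> "pxrfg" -> "gfrxp"
  "hxjoqke" -> "hxjoqke" -> "ekqojxh"
  "jlgrmri" -> "jlgrmri" -> "irmrglj"
  "fujxtdqkwaqw" -> "fujxtdqkwaqw" -> "wqawkqdtxjuf"
  "jbph" -> "jbph" -> "hpbj"
  "ymrzmbky" -> "ymrzmbky" -> "ykbmzrmy"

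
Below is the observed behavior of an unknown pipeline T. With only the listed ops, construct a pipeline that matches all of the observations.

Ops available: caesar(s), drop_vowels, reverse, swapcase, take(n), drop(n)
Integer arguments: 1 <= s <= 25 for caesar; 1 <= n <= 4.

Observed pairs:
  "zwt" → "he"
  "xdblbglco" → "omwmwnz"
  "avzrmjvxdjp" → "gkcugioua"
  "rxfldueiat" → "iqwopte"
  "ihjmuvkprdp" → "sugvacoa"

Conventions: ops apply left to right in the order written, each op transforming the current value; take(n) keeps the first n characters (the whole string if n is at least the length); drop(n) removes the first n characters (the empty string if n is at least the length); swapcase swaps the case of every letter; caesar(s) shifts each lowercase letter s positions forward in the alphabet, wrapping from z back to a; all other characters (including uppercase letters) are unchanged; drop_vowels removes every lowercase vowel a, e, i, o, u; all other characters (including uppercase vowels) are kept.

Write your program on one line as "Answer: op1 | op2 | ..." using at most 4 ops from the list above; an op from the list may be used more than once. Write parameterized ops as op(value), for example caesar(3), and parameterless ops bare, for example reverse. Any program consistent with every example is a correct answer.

caesar(14) | drop(1) | drop_vowels | caesar(23)

Check, running the answer program on each example:
  "zwt" -> "nkh" -> "kh" -> "kh" -> "he"
  "xdblbglco" -> "lrpzpuzqc" -> "rpzpuzqc" -> "rpzpzqc" -> "omwmwnz"
  "avzrmjvxdjp" -> "ojnfaxjlrxd" -> "jnfaxjlrxd" -> "jnfxjlrxd" -> "gkcugioua"
  "rxfldueiat" -> "fltzriswoh" -> "ltzriswoh" -> "ltzrswh" -> "iqwopte"
  "ihjmuvkprdp" -> "wvxaijydfrd" -> "vxaijydfrd" -> "vxjydfrd" -> "sugvacoa"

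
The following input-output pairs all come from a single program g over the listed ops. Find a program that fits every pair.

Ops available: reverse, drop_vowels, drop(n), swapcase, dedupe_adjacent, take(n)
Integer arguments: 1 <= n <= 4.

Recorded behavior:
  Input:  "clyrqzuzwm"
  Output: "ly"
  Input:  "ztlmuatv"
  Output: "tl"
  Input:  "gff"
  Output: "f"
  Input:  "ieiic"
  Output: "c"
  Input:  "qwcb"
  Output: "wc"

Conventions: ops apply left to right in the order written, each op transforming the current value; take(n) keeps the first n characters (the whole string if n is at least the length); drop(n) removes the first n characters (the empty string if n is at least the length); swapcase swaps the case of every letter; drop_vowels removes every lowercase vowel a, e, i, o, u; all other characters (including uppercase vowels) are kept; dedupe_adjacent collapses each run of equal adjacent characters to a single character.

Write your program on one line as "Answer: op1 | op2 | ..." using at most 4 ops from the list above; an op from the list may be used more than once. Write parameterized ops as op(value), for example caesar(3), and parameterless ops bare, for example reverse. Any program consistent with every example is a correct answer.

drop(1) | drop_vowels | take(2) | dedupe_adjacent

Check, running the answer program on each example:
  "clyrqzuzwm" -> "lyrqzuzwm" -> "lyrqzzwm" -> "ly" -> "ly"
  "ztlmuatv" -> "tlmuatv" -> "tlmtv" -> "tl" -> "tl"
  "gff" -> "ff" -> "ff" -> "ff" -> "f"
  "ieiic" -> "eiic" -> "c" -> "c" -> "c"
  "qwcb" -> "wcb" -> "wcb" -> "wc" -> "wc"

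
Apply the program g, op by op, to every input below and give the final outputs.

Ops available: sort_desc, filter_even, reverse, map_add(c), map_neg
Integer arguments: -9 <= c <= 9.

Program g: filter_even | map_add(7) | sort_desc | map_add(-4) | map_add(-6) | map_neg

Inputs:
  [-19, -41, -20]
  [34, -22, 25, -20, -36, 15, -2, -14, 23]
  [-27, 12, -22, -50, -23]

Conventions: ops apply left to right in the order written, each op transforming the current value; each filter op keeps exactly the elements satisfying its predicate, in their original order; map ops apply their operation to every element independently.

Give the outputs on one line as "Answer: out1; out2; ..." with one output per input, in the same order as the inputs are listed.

Execution, op by op:
  [-19, -41, -20] -> [-20] -> [-13] -> [-13] -> [-17] -> [-23] -> [23]
  [34, -22, 25, -20, -36, 15, -2, -14, 23] -> [34, -22, -20, -36, -2, -14] -> [41, -15, -13, -29, 5, -7] -> [41, 5, -7, -13, -15, -29] -> [37, 1, -11, -17, -19, -33] -> [31, -5, -17, -23, -25, -39] -> [-31, 5, 17, 23, 25, 39]
  [-27, 12, -22, -50, -23] -> [12, -22, -50] -> [19, -15, -43] -> [19, -15, -43] -> [15, -19, -47] -> [9, -25, -53] -> [-9, 25, 53]

[23]; [-31, 5, 17, 23, 25, 39]; [-9, 25, 53]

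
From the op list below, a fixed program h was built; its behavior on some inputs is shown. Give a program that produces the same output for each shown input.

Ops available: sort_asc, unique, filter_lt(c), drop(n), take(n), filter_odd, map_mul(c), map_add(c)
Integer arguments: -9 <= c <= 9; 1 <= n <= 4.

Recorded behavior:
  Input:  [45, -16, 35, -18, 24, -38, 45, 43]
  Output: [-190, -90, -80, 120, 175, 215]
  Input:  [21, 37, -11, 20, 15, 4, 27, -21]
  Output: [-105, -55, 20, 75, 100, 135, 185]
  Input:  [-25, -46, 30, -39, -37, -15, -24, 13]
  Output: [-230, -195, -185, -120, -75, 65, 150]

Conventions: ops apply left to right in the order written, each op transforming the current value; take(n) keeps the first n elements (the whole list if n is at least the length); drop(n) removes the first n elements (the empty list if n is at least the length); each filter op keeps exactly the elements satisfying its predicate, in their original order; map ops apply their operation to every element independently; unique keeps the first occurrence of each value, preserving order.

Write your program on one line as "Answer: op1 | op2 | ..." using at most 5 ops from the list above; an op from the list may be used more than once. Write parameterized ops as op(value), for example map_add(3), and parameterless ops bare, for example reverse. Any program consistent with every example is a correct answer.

unique | drop(1) | sort_asc | map_mul(5)

Check, running the answer program on each example:
  [45, -16, 35, -18, 24, -38, 45, 43] -> [45, -16, 35, -18, 24, -38, 43] -> [-16, 35, -18, 24, -38, 43] -> [-38, -18, -16, 24, 35, 43] -> [-190, -90, -80, 120, 175, 215]
  [21, 37, -11, 20, 15, 4, 27, -21] -> [21, 37, -11, 20, 15, 4, 27, -21] -> [37, -11, 20, 15, 4, 27, -21] -> [-21, -11, 4, 15, 20, 27, 37] -> [-105, -55, 20, 75, 100, 135, 185]
  [-25, -46, 30, -39, -37, -15, -24, 13] -> [-25, -46, 30, -39, -37, -15, -24, 13] -> [-46, 30, -39, -37, -15, -24, 13] -> [-46, -39, -37, -24, -15, 13, 30] -> [-230, -195, -185, -120, -75, 65, 150]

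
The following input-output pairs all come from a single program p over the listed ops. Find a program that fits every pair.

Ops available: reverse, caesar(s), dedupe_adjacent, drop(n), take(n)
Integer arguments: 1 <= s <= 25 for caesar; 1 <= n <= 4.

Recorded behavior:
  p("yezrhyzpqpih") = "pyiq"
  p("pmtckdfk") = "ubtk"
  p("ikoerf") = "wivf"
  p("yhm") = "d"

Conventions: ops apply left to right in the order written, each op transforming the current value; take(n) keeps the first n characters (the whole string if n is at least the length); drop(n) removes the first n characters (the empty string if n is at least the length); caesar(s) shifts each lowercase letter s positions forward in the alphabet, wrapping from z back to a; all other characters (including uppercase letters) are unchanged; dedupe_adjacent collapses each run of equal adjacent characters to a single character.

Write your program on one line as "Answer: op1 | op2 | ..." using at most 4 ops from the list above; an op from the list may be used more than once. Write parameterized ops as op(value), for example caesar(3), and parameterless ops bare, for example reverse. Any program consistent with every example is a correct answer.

caesar(17) | drop(2) | take(4) | reverse

Check, running the answer program on each example:
  "yezrhyzpqpih" -> "pvqiypqghgzy" -> "qiypqghgzy" -> "qiyp" -> "pyiq"
  "pmtckdfk" -> "gdktbuwb" -> "ktbuwb" -> "ktbu" -> "ubtk"
  "ikoerf" -> "zbfviw" -> "fviw" -> "fviw" -> "wivf"
  "yhm" -> "pyd" -> "d" -> "d" -> "d"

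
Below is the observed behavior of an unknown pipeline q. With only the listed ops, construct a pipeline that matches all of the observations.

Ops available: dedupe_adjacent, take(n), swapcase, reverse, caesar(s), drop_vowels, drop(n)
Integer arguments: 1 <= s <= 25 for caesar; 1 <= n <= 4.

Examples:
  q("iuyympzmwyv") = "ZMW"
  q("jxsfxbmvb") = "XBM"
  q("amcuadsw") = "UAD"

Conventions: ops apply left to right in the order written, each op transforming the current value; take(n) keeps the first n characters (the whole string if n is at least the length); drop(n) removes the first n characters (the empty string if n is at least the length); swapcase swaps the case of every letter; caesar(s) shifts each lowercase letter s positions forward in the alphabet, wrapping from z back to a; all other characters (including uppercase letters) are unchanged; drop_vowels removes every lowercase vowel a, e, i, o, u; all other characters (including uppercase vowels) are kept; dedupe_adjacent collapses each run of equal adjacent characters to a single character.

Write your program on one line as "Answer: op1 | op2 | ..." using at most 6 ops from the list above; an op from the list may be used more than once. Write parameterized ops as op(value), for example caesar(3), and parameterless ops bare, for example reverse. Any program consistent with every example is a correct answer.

dedupe_adjacent | reverse | drop(2) | take(3) | swapcase | reverse

Check, running the answer program on each example:
  "iuyympzmwyv" -> "iuympzmwyv" -> "vywmzpmyui" -> "wmzpmyui" -> "wmz" -> "WMZ" -> "ZMW"
  "jxsfxbmvb" -> "jxsfxbmvb" -> "bvmbxfsxj" -> "mbxfsxj" -> "mbx" -> "MBX" -> "XBM"
  "amcuadsw" -> "amcuadsw" -> "wsdaucma" -> "daucma" -> "dau" -> "DAU" -> "UAD"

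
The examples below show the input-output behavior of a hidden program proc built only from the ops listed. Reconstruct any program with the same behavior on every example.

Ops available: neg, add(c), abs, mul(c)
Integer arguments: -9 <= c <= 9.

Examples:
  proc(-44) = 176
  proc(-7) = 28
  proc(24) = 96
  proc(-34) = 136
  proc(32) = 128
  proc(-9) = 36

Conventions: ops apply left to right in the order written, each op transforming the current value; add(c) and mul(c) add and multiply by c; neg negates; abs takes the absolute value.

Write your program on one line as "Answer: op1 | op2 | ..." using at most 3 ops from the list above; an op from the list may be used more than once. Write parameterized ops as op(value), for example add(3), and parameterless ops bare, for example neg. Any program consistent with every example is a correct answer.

abs | mul(4)

Check, running the answer program on each example:
  -44 -> 44 -> 176
  -7 -> 7 -> 28
  24 -> 24 -> 96
  -34 -> 34 -> 136
  32 -> 32 -> 128
  -9 -> 9 -> 36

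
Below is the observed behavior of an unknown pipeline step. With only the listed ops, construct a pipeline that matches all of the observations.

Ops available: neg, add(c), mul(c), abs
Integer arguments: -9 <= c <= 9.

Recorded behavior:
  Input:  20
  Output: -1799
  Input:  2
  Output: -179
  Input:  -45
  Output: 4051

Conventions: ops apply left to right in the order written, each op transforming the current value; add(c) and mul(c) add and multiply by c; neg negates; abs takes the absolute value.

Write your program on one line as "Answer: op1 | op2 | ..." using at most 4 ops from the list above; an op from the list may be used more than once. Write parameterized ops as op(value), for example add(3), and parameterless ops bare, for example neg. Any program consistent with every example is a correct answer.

mul(2) | mul(-9) | mul(5) | add(1)

Check, running the answer program on each example:
  20 -> 40 -> -360 -> -1800 -> -1799
  2 -> 4 -> -36 -> -180 -> -179
  -45 -> -90 -> 810 -> 4050 -> 4051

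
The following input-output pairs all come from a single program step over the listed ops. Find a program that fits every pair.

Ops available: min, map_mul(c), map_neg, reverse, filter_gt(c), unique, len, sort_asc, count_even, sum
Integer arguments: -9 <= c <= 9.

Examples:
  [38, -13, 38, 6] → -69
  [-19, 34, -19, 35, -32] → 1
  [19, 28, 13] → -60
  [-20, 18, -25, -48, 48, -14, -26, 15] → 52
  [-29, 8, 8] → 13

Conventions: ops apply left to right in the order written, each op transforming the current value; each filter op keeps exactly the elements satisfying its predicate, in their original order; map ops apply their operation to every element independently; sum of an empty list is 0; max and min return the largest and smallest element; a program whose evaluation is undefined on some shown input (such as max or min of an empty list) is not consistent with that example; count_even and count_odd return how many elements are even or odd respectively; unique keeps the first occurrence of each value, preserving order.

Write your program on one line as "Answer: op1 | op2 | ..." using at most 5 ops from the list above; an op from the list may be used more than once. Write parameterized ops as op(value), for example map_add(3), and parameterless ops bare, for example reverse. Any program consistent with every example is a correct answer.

reverse | sort_asc | reverse | map_neg | sum

Check, running the answer program on each example:
  [38, -13, 38, 6] -> [6, 38, -13, 38] -> [-13, 6, 38, 38] -> [38, 38, 6, -13] -> [-38, -38, -6, 13] -> -69
  [-19, 34, -19, 35, -32] -> [-32, 35, -19, 34, -19] -> [-32, -19, -19, 34, 35] -> [35, 34, -19, -19, -32] -> [-35, -34, 19, 19, 32] -> 1
  [19, 28, 13] -> [13, 28, 19] -> [13, 19, 28] -> [28, 19, 13] -> [-28, -19, -13] -> -60
  [-20, 18, -25, -48, 48, -14, -26, 15] -> [15, -26, -14, 48, -48, -25, 18, -20] -> [-48, -26, -25, -20, -14, 15, 18, 48] -> [48, 18, 15, -14, -20, -25, -26, -48] -> [-48, -18, -15, 14, 20, 25, 26, 48] -> 52
  [-29, 8, 8] -> [8, 8, -29] -> [-29, 8, 8] -> [8, 8, -29] -> [-8, -8, 29] -> 13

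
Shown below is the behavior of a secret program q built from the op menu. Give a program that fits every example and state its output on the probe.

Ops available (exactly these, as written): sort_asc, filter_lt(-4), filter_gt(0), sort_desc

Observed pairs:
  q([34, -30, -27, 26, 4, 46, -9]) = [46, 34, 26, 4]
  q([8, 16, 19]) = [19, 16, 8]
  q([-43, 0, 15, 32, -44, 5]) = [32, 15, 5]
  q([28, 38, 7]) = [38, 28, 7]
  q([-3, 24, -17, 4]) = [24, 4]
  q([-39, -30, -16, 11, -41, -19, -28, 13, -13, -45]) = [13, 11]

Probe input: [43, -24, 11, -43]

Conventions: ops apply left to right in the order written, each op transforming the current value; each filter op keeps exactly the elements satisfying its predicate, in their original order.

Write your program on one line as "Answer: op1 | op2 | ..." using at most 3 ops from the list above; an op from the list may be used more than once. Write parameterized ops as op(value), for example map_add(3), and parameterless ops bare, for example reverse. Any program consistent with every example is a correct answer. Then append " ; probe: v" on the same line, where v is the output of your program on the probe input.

sort_desc | filter_gt(0) ; probe: [43, 11]

Check, running the answer program on each example:
  [34, -30, -27, 26, 4, 46, -9] -> [46, 34, 26, 4, -9, -27, -30] -> [46, 34, 26, 4]
  [8, 16, 19] -> [19, 16, 8] -> [19, 16, 8]
  [-43, 0, 15, 32, -44, 5] -> [32, 15, 5, 0, -43, -44] -> [32, 15, 5]
  [28, 38, 7] -> [38, 28, 7] -> [38, 28, 7]
  [-3, 24, -17, 4] -> [24, 4, -3, -17] -> [24, 4]
  [-39, -30, -16, 11, -41, -19, -28, 13, -13, -45] -> [13, 11, -13, -16, -19, -28, -30, -39, -41, -45] -> [13, 11]
  probe: [43, -24, 11, -43] -> [43, 11, -24, -43] -> [43, 11]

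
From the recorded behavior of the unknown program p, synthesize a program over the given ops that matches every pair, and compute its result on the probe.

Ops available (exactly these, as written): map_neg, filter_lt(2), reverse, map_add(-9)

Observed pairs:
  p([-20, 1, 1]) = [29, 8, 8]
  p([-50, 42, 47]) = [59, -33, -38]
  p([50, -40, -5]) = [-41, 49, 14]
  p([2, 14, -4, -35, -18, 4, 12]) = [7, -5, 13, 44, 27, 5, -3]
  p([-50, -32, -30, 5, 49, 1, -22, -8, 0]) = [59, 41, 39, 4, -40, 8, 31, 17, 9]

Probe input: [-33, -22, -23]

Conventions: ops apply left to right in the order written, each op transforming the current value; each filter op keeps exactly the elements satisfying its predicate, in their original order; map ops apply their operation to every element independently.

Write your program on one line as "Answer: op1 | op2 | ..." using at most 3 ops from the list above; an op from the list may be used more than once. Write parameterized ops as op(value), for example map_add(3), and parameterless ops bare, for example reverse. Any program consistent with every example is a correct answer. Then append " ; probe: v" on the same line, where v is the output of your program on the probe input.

map_add(-9) | map_neg ; probe: [42, 31, 32]

Check, running the answer program on each example:
  [-20, 1, 1] -> [-29, -8, -8] -> [29, 8, 8]
  [-50, 42, 47] -> [-59, 33, 38] -> [59, -33, -38]
  [50, -40, -5] -> [41, -49, -14] -> [-41, 49, 14]
  [2, 14, -4, -35, -18, 4, 12] -> [-7, 5, -13, -44, -27, -5, 3] -> [7, -5, 13, 44, 27, 5, -3]
  [-50, -32, -30, 5, 49, 1, -22, -8, 0] -> [-59, -41, -39, -4, 40, -8, -31, -17, -9] -> [59, 41, 39, 4, -40, 8, 31, 17, 9]
  probe: [-33, -22, -23] -> [-42, -31, -32] -> [42, 31, 32]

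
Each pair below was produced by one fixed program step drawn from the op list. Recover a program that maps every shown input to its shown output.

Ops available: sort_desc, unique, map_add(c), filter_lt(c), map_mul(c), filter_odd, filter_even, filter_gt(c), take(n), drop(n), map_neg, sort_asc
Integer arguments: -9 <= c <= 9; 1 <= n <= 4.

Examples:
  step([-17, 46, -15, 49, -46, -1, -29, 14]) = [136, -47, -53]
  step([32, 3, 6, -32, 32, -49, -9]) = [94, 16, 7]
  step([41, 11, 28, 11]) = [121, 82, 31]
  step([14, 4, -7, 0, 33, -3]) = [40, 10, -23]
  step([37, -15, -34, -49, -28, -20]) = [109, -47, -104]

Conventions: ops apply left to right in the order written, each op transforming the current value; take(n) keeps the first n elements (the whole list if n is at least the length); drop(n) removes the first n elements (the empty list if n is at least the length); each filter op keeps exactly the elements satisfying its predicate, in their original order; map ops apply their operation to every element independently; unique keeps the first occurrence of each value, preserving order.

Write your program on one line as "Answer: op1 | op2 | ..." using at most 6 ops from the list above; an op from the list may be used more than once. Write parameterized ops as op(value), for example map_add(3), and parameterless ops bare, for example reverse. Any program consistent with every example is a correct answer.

map_neg | map_mul(-3) | take(3) | sort_desc | map_add(-2)

Check, running the answer program on each example:
  [-17, 46, -15, 49, -46, -1, -29, 14] -> [17, -46, 15, -49, 46, 1, 29, -14] -> [-51, 138, -45, 147, -138, -3, -87, 42] -> [-51, 138, -45] -> [138, -45, -51] -> [136, -47, -53]
  [32, 3, 6, -32, 32, -49, -9] -> [-32, -3, -6, 32, -32, 49, 9] -> [96, 9, 18, -96, 96, -147, -27] -> [96, 9, 18] -> [96, 18, 9] -> [94, 16, 7]
  [41, 11, 28, 11] -> [-41, -11, -28, -11] -> [123, 33, 84, 33] -> [123, 33, 84] -> [123, 84, 33] -> [121, 82, 31]
  [14, 4, -7, 0, 33, -3] -> [-14, -4, 7, 0, -33, 3] -> [42, 12, -21, 0, 99, -9] -> [42, 12, -21] -> [42, 12, -21] -> [40, 10, -23]
  [37, -15, -34, -49, -28, -20] -> [-37, 15, 34, 49, 28, 20] -> [111, -45, -102, -147, -84, -60] -> [111, -45, -102] -> [111, -45, -102] -> [109, -47, -104]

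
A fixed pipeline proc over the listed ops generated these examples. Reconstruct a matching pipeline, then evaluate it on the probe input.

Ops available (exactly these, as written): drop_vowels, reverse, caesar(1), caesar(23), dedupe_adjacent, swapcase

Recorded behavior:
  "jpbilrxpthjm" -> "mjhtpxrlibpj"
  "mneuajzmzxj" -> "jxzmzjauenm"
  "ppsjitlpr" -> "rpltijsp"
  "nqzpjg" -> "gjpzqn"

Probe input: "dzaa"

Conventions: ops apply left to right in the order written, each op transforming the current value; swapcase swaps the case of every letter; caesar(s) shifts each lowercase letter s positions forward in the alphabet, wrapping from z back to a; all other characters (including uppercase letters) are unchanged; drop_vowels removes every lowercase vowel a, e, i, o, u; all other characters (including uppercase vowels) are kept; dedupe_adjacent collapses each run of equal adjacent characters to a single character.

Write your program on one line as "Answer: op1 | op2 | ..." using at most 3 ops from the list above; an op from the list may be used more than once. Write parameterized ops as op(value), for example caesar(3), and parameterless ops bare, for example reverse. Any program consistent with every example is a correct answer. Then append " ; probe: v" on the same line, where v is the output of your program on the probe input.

reverse | dedupe_adjacent ; probe: "azd"

Check, running the answer program on each example:
  "jpbilrxpthjm" -> "mjhtpxrlibpj" -> "mjhtpxrlibpj"
  "mneuajzmzxj" -> "jxzmzjauenm" -> "jxzmzjauenm"
  "ppsjitlpr" -> "rpltijspp" -> "rpltijsp"
  "nqzpjg" -> "gjpzqn" -> "gjpzqn"
  probe: "dzaa" -> "aazd" -> "azd"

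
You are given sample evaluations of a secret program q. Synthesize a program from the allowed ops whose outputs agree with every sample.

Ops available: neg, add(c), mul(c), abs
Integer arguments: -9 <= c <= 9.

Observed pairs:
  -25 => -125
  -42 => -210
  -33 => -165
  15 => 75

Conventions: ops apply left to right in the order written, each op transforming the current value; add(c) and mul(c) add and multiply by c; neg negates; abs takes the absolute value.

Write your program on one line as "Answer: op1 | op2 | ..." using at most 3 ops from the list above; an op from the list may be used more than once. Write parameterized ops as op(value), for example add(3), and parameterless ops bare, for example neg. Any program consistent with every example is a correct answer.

neg | mul(-5)

Check, running the answer program on each example:
  -25 -> 25 -> -125
  -42 -> 42 -> -210
  -33 -> 33 -> -165
  15 -> -15 -> 75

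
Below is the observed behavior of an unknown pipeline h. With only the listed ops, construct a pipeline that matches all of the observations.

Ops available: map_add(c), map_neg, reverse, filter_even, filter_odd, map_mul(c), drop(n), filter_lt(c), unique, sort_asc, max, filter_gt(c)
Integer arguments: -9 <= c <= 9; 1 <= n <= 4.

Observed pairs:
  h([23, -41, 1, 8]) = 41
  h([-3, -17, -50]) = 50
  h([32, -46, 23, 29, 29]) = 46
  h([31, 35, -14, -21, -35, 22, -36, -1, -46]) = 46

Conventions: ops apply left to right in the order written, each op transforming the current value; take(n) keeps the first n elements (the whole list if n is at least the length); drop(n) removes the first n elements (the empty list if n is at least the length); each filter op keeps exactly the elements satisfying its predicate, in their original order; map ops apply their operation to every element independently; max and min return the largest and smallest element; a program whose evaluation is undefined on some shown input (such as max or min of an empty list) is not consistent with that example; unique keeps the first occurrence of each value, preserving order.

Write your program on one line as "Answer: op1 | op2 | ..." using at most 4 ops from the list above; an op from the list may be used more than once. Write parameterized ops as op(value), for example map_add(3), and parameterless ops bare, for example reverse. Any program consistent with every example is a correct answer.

drop(1) | map_neg | sort_asc | max

Check, running the answer program on each example:
  [23, -41, 1, 8] -> [-41, 1, 8] -> [41, -1, -8] -> [-8, -1, 41] -> 41
  [-3, -17, -50] -> [-17, -50] -> [17, 50] -> [17, 50] -> 50
  [32, -46, 23, 29, 29] -> [-46, 23, 29, 29] -> [46, -23, -29, -29] -> [-29, -29, -23, 46] -> 46
  [31, 35, -14, -21, -35, 22, -36, -1, -46] -> [35, -14, -21, -35, 22, -36, -1, -46] -> [-35, 14, 21, 35, -22, 36, 1, 46] -> [-35, -22, 1, 14, 21, 35, 36, 46] -> 46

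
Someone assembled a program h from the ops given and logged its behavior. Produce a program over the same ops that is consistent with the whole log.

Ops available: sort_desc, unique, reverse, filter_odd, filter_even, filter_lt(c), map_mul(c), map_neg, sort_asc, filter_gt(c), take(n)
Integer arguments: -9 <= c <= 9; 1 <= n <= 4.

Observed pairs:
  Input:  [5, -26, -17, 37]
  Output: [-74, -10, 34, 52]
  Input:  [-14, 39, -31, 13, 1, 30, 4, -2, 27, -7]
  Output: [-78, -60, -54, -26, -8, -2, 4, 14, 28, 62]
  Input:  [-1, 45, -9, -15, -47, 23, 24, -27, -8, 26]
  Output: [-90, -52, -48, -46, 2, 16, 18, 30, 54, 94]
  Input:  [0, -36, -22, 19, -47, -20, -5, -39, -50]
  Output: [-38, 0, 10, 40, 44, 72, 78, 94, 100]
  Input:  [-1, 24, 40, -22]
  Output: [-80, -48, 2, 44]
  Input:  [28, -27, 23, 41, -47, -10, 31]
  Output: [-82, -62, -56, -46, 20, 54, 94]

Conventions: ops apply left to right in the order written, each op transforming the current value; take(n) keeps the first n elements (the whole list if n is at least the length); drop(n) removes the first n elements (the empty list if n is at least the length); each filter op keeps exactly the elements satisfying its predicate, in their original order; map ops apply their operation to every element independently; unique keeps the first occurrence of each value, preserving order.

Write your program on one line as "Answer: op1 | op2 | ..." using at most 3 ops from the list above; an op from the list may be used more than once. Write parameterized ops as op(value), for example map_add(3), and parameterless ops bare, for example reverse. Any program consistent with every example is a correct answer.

sort_desc | map_mul(-2)

Check, running the answer program on each example:
  [5, -26, -17, 37] -> [37, 5, -17, -26] -> [-74, -10, 34, 52]
  [-14, 39, -31, 13, 1, 30, 4, -2, 27, -7] -> [39, 30, 27, 13, 4, 1, -2, -7, -14, -31] -> [-78, -60, -54, -26, -8, -2, 4, 14, 28, 62]
  [-1, 45, -9, -15, -47, 23, 24, -27, -8, 26] -> [45, 26, 24, 23, -1, -8, -9, -15, -27, -47] -> [-90, -52, -48, -46, 2, 16, 18, 30, 54, 94]
  [0, -36, -22, 19, -47, -20, -5, -39, -50] -> [19, 0, -5, -20, -22, -36, -39, -47, -50] -> [-38, 0, 10, 40, 44, 72, 78, 94, 100]
  [-1, 24, 40, -22] -> [40, 24, -1, -22] -> [-80, -48, 2, 44]
  [28, -27, 23, 41, -47, -10, 31] -> [41, 31, 28, 23, -10, -27, -47] -> [-82, -62, -56, -46, 20, 54, 94]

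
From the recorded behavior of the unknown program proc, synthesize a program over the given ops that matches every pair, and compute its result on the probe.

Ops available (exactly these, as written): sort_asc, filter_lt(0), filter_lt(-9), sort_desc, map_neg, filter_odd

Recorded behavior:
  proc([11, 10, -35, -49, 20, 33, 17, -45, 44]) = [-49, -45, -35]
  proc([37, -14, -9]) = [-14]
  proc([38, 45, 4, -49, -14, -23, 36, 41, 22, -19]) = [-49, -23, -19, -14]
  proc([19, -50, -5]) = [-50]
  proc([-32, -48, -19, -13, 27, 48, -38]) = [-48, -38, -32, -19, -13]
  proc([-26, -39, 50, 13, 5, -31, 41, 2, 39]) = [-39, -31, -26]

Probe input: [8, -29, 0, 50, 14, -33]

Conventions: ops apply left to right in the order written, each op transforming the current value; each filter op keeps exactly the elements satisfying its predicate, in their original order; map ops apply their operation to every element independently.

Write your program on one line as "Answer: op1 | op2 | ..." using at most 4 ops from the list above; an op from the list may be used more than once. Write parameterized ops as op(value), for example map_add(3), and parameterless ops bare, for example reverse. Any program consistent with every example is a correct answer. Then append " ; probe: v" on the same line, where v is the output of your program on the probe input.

filter_lt(0) | sort_asc | filter_lt(-9) ; probe: [-33, -29]

Check, running the answer program on each example:
  [11, 10, -35, -49, 20, 33, 17, -45, 44] -> [-35, -49, -45] -> [-49, -45, -35] -> [-49, -45, -35]
  [37, -14, -9] -> [-14, -9] -> [-14, -9] -> [-14]
  [38, 45, 4, -49, -14, -23, 36, 41, 22, -19] -> [-49, -14, -23, -19] -> [-49, -23, -19, -14] -> [-49, -23, -19, -14]
  [19, -50, -5] -> [-50, -5] -> [-50, -5] -> [-50]
  [-32, -48, -19, -13, 27, 48, -38] -> [-32, -48, -19, -13, -38] -> [-48, -38, -32, -19, -13] -> [-48, -38, -32, -19, -13]
  [-26, -39, 50, 13, 5, -31, 41, 2, 39] -> [-26, -39, -31] -> [-39, -31, -26] -> [-39, -31, -26]
  probe: [8, -29, 0, 50, 14, -33] -> [-29, -33] -> [-33, -29] -> [-33, -29]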